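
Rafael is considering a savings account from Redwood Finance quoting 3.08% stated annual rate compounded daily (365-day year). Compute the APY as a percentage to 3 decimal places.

3.128%

EAR = (1 + 0.0308/365)^365 − 1.
= 1.031278 − 1 = 3.128%.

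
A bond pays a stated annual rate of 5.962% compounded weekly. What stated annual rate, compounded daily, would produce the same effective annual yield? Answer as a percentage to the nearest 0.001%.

5.959%

EAR = (1 + 0.05962/52)^52 − 1 = 0.061397.
Solve (1 + r/365)^365 = 1.061397: r/365 = 1.061397^(1/365) − 1 = 0.000163, so r = 0.059591 = 5.959%.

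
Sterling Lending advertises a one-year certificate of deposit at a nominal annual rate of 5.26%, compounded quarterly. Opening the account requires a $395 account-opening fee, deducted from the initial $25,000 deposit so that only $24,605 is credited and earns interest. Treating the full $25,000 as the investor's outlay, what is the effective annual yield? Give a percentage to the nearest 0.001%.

Value after one year: 24,605 × (1 + 0.0526/4)^4 = 24,605 × 1.053647 = $25,924.98.
Effective yield on the $25,000 outlay: 25,924.98 / 25,000 − 1 = 0.036999 = 3.700%.

3.700%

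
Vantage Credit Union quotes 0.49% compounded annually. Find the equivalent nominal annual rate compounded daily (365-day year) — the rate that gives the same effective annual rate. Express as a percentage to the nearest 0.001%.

0.489%

Compounded annually, EAR = nominal = 0.004900.
Solve (1 + r/365)^365 = 1.004900: r/365 = 1.004900^(1/365) − 1 = 0.000013, so r = 0.004888 = 0.489%.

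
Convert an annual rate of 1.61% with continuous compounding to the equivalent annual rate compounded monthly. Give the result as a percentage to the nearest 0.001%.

EAR under continuous compounding: e^0.0161 − 1 = 0.016230.
Solve (1 + r/12)^12 = 1.016230: r/12 = 1.016230^(1/12) − 1 = 0.001343, so r = 0.016111 = 1.611%.

1.611%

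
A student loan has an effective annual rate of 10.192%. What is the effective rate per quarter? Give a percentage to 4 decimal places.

The per-quarter rate i satisfies (1 + i)^4 = 1 + 0.10192.
i = 1.10192^(1/4) − 1 = 0.0245603 = 2.4560%.

2.4560%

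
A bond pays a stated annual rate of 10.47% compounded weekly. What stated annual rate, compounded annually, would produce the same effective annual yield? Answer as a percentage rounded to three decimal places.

11.026%

EAR = (1 + 0.1047/52)^52 − 1 = 0.110261.
Compounded annually, the equivalent nominal rate is the EAR itself: 11.026%.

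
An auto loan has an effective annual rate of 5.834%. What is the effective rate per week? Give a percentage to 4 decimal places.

The per-week rate i satisfies (1 + i)^52 = 1 + 0.05834.
i = 1.05834^(1/52) − 1 = 0.0010910 = 0.1091%.

0.1091%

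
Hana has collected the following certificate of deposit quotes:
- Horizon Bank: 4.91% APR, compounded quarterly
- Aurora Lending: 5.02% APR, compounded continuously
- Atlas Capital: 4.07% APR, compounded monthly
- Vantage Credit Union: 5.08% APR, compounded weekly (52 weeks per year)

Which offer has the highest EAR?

Vantage Credit Union

Horizon Bank: (1 + 0.0491/4)^4 − 1 = 5.001%
Aurora Lending: e^0.0502 − 1 = 5.148%
Atlas Capital: (1 + 0.0407/12)^12 − 1 = 4.147%
Vantage Credit Union: (1 + 0.0508/52)^52 − 1 = 5.209%
The highest effective annual rate is Vantage Credit Union at 5.209%.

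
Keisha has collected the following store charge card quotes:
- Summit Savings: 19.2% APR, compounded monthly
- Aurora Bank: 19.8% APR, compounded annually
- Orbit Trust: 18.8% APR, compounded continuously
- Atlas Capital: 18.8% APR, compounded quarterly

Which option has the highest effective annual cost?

Summit Savings

Summit Savings: (1 + 0.192/12)^12 − 1 = 20.983%
Aurora Bank: compounded annually, EAR = 19.800%
Orbit Trust: e^0.188 − 1 = 20.683%
Atlas Capital: (1 + 0.188/4)^4 − 1 = 20.167%
The highest effective annual rate is Summit Savings at 20.983%.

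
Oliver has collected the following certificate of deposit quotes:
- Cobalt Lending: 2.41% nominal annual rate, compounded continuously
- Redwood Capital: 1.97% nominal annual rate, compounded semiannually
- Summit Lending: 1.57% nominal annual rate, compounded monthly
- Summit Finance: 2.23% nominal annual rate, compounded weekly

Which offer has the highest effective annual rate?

Cobalt Lending: e^0.0241 − 1 = 2.439%
Redwood Capital: (1 + 0.0197/2)^2 − 1 = 1.980%
Summit Lending: (1 + 0.0157/12)^12 − 1 = 1.581%
Summit Finance: (1 + 0.0223/52)^52 − 1 = 2.255%
The highest effective annual rate is Cobalt Lending at 2.439%.

Cobalt Lending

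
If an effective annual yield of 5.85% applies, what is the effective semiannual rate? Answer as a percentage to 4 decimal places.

2.8834%

The per-half-year rate i satisfies (1 + i)^2 = 1 + 0.0585.
i = 1.0585^(1/2) − 1 = 0.0288343 = 2.8834%.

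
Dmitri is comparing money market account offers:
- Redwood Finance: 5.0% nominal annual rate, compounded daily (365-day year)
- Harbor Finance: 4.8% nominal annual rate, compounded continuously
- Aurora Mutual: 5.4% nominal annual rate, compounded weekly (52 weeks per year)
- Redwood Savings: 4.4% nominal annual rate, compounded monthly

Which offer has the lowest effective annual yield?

Redwood Finance: (1 + 0.050/365)^365 − 1 = 5.127%
Harbor Finance: e^0.048 − 1 = 4.917%
Aurora Mutual: (1 + 0.054/52)^52 − 1 = 5.546%
Redwood Savings: (1 + 0.044/12)^12 − 1 = 4.490%
The lowest effective annual rate is Redwood Savings at 4.490%.

Redwood Savings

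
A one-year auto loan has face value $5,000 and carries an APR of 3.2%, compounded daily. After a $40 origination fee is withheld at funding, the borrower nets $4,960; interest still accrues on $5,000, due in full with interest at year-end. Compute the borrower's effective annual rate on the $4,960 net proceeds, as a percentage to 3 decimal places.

4.084%

Amount owed after one year: 5,000 × (1 + 0.032/365)^365 = 5,000 × 1.032516 = $5,162.58.
Effective rate on net proceeds: 5,162.58 / 4,960 − 1 = 0.040843 = 4.084%.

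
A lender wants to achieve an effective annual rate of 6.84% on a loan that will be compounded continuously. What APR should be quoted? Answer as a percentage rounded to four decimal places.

Continuous: nominal r satisfies e^r − 1 = 0.0684.
r = ln(1 + 0.0684) = ln(1.0684) = 0.066162 = 6.6162%.

6.6162%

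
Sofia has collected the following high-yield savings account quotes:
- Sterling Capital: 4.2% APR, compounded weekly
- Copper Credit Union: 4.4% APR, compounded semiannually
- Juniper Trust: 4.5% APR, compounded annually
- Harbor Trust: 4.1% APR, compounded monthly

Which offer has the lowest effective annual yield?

Sterling Capital: (1 + 0.042/52)^52 − 1 = 4.288%
Copper Credit Union: (1 + 0.044/2)^2 − 1 = 4.448%
Juniper Trust: compounded annually, EAR = 4.500%
Harbor Trust: (1 + 0.041/12)^12 − 1 = 4.178%
The lowest effective annual rate is Harbor Trust at 4.178%.

Harbor Trust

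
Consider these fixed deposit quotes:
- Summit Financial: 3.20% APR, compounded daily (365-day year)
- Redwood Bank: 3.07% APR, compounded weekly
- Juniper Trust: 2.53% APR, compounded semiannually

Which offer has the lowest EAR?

Summit Financial: (1 + 0.0320/365)^365 − 1 = 3.252%
Redwood Bank: (1 + 0.0307/52)^52 − 1 = 3.117%
Juniper Trust: (1 + 0.0253/2)^2 − 1 = 2.546%
The lowest effective annual rate is Juniper Trust at 2.546%.

Juniper Trust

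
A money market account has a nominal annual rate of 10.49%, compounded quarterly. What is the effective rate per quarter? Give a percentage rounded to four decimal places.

2.6225%

With a nominal annual rate compounded quarterly, the periodic rate is the nominal rate divided by 4.
i = 0.1049 / 4 = 0.0262250 = 2.6225%.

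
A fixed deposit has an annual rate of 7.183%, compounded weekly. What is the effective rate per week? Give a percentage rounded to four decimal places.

With a nominal annual rate compounded weekly, the periodic rate is the nominal rate divided by 52.
i = 0.07183 / 52 = 0.0013813 = 0.1381%.

0.1381%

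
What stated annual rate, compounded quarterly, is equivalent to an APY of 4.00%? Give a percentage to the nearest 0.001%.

3.941%

(1 + r/4)^4 − 1 = 0.0400, so 1 + r/4 = 1.0400^(1/4).
r/4 = 0.009853, so r = 0.039414 = 3.941%.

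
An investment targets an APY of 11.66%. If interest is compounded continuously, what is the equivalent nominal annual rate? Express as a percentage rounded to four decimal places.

11.0288%

Continuous: nominal r satisfies e^r − 1 = 0.1166.
r = ln(1 + 0.1166) = ln(1.1166) = 0.110288 = 11.0288%.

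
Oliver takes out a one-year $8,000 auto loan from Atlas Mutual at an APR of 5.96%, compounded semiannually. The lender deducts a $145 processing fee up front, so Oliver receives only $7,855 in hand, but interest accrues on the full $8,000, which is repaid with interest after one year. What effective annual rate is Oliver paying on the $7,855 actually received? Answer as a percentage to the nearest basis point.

Amount owed after one year: 8,000 × (1 + 0.0596/2)^2 = 8,000 × 1.060488 = $8,483.90.
Effective rate on net proceeds: 8,483.90 / 7,855 − 1 = 0.080064 = 8.01%.

8.01%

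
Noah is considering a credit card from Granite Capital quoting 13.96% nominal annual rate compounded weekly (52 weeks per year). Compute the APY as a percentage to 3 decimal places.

14.960%

EAR = (1 + 0.1396/52)^52 − 1.
= (1 + 0.002685)^52 − 1 = 1.149599 − 1 = 14.960%.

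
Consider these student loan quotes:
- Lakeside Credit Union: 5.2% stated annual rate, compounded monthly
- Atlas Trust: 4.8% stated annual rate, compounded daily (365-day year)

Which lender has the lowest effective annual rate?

Atlas Trust

Lakeside Credit Union: (1 + 0.052/12)^12 − 1 = 5.326%
Atlas Trust: (1 + 0.048/365)^365 − 1 = 4.917%
The lowest effective annual rate is Atlas Trust at 4.917%.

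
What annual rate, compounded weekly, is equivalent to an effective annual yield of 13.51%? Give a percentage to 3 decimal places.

12.688%

(1 + r/52)^52 − 1 = 0.1351, so 1 + r/52 = 1.1351^(1/52).
r/52 = 0.002440, so r = 0.126875 = 12.688%.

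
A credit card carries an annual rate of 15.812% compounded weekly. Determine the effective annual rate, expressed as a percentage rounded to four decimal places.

17.1026%

EAR = (1 + 0.15812/52)^52 − 1.
= (1 + 0.003041)^52 − 1 = 1.171026 − 1 = 17.1026%.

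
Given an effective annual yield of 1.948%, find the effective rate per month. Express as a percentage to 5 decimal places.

The per-month rate i satisfies (1 + i)^12 = 1 + 0.01948.
i = 1.01948^(1/12) − 1 = 0.0016090 = 0.16090%.

0.16090%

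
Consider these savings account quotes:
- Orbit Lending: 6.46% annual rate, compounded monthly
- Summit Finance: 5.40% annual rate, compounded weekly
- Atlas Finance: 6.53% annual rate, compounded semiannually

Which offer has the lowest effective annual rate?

Orbit Lending: (1 + 0.0646/12)^12 − 1 = 6.655%
Summit Finance: (1 + 0.0540/52)^52 − 1 = 5.546%
Atlas Finance: (1 + 0.0653/2)^2 − 1 = 6.637%
The lowest effective annual rate is Summit Finance at 5.546%.

Summit Finance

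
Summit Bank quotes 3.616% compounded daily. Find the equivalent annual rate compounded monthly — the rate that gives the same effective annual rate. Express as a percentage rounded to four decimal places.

EAR = (1 + 0.03616/365)^365 − 1 = 0.036820.
Solve (1 + r/12)^12 = 1.036820: r/12 = 1.036820^(1/12) − 1 = 0.003018, so r = 0.036213 = 3.6213%.

3.6213%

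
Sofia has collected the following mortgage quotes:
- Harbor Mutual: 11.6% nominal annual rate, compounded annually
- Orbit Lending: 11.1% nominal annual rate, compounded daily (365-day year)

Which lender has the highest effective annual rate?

Harbor Mutual: compounded annually, EAR = 11.600%
Orbit Lending: (1 + 0.111/365)^365 − 1 = 11.738%
The highest effective annual rate is Orbit Lending at 11.738%.

Orbit Lending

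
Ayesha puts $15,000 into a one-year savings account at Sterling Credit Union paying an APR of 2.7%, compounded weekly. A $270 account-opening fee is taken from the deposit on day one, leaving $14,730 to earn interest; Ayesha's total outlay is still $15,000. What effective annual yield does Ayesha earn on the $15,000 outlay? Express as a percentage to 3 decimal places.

0.887%

Value after one year: 14,730 × (1 + 0.027/52)^52 = 14,730 × 1.027361 = $15,133.02.
Effective yield on the $15,000 outlay: 15,133.02 / 15,000 − 1 = 0.008868 = 0.887%.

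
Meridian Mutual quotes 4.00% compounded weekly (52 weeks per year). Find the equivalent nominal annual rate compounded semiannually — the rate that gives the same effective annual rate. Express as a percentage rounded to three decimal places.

EAR = (1 + 0.0400/52)^52 − 1 = 0.040795.
Solve (1 + r/2)^2 = 1.040795: r/2 = 1.040795^(1/2) − 1 = 0.020193, so r = 0.040387 = 4.039%.

4.039%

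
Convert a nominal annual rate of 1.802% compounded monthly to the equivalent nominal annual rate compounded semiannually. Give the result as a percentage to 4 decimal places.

1.8088%

EAR = (1 + 0.01802/12)^12 − 1 = 0.018170.
Solve (1 + r/2)^2 = 1.018170: r/2 = 1.018170^(1/2) − 1 = 0.009044, so r = 0.018088 = 1.8088%.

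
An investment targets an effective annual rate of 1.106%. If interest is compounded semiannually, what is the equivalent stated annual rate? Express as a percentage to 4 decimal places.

(1 + r/2)^2 − 1 = 0.01106, so 1 + r/2 = 1.01106^(1/2).
r/2 = 0.005515, so r = 0.011030 = 1.1030%.

1.1030%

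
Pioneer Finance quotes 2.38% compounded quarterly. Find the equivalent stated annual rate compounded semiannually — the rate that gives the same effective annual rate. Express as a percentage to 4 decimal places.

EAR = (1 + 0.0238/4)^4 − 1 = 0.024013.
Solve (1 + r/2)^2 = 1.024013: r/2 = 1.024013^(1/2) − 1 = 0.011935, so r = 0.023871 = 2.3871%.

2.3871%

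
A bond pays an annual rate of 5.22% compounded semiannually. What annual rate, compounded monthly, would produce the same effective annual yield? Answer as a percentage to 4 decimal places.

EAR = (1 + 0.0522/2)^2 − 1 = 0.052881.
Solve (1 + r/12)^12 = 1.052881: r/12 = 1.052881^(1/12) − 1 = 0.004303, so r = 0.051641 = 5.1641%.

5.1641%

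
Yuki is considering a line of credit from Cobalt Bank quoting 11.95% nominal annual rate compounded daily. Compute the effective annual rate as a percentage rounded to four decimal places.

EAR = (1 + 0.1195/365)^365 − 1.
= 1.126911 − 1 = 12.6911%.

12.6911%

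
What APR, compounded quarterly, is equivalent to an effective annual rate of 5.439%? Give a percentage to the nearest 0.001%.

(1 + r/4)^4 − 1 = 0.05439, so 1 + r/4 = 1.05439^(1/4).
r/4 = 0.013329, so r = 0.053315 = 5.331%.

5.331%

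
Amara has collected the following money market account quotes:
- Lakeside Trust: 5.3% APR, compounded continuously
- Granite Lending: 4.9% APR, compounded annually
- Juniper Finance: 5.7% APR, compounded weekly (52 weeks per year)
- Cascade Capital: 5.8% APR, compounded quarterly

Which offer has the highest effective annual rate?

Lakeside Trust: e^0.053 − 1 = 5.443%
Granite Lending: compounded annually, EAR = 4.900%
Juniper Finance: (1 + 0.057/52)^52 − 1 = 5.862%
Cascade Capital: (1 + 0.058/4)^4 − 1 = 5.927%
The highest effective annual rate is Cascade Capital at 5.927%.

Cascade Capital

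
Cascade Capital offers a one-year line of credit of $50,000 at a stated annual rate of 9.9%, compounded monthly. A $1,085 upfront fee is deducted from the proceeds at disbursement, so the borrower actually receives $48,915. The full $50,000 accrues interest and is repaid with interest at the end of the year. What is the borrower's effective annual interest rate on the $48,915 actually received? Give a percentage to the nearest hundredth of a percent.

Amount owed after one year: 50,000 × (1 + 0.099/12)^12 = 50,000 × 1.103618 = $55,180.90.
Effective rate on net proceeds: 55,180.90 / 48,915 − 1 = 0.128098 = 12.81%.

12.81%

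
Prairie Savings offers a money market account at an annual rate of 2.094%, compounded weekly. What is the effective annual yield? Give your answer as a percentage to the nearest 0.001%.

2.116%

EAR = (1 + 0.02094/52)^52 − 1.
= (1 + 0.000403)^52 − 1 = 1.021156 − 1 = 2.116%.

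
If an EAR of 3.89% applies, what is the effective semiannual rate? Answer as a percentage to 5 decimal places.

1.92644%

The per-half-year rate i satisfies (1 + i)^2 = 1 + 0.0389.
i = 1.0389^(1/2) − 1 = 0.0192644 = 1.92644%.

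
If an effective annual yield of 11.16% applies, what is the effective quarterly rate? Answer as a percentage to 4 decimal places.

2.6803%

The per-quarter rate i satisfies (1 + i)^4 = 1 + 0.1116.
i = 1.1116^(1/4) − 1 = 0.0268030 = 2.6803%.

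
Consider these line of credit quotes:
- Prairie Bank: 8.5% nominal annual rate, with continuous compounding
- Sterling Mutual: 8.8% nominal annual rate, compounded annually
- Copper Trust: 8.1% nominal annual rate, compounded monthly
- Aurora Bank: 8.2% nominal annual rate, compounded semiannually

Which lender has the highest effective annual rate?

Prairie Bank

Prairie Bank: e^0.085 − 1 = 8.872%
Sterling Mutual: compounded annually, EAR = 8.800%
Copper Trust: (1 + 0.081/12)^12 − 1 = 8.408%
Aurora Bank: (1 + 0.082/2)^2 − 1 = 8.368%
The highest effective annual rate is Prairie Bank at 8.872%.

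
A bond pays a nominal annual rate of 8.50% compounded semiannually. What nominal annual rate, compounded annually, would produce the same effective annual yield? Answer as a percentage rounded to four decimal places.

EAR = (1 + 0.0850/2)^2 − 1 = 0.086806.
Compounded annually, the equivalent nominal rate is the EAR itself: 8.6806%.

8.6806%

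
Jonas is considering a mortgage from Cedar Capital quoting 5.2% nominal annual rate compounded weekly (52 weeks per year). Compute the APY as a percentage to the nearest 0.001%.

5.335%

EAR = (1 + 0.052/52)^52 − 1.
= 1.053348 − 1 = 5.335%.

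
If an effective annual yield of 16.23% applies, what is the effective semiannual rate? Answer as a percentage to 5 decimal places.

The per-half-year rate i satisfies (1 + i)^2 = 1 + 0.1623.
i = 1.1623^(1/2) − 1 = 0.0781002 = 7.81002%.

7.81002%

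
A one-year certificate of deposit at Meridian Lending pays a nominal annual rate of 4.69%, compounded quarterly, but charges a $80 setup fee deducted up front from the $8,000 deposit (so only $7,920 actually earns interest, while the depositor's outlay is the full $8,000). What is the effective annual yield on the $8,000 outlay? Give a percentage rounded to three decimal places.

Value after one year: 7,920 × (1 + 0.0469/4)^4 = 7,920 × 1.047731 = $8,298.03.
Effective yield on the $8,000 outlay: 8,298.03 / 8,000 − 1 = 0.037254 = 3.725%.

3.725%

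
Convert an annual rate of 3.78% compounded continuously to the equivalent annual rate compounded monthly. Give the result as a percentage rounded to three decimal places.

3.786%

EAR under continuous compounding: e^0.0378 − 1 = 0.038524.
Solve (1 + r/12)^12 = 1.038524: r/12 = 1.038524^(1/12) − 1 = 0.003155, so r = 0.037860 = 3.786%.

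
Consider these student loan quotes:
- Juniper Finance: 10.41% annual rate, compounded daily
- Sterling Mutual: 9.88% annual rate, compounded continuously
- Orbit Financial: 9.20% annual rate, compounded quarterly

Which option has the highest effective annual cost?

Juniper Finance

Juniper Finance: (1 + 0.1041/365)^365 − 1 = 10.969%
Sterling Mutual: e^0.0988 − 1 = 10.385%
Orbit Financial: (1 + 0.0920/4)^4 − 1 = 9.522%
The highest effective annual rate is Juniper Finance at 10.969%.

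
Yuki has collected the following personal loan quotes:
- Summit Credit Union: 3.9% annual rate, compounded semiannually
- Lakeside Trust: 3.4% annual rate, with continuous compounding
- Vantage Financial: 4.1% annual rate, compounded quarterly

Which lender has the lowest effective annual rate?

Summit Credit Union: (1 + 0.039/2)^2 − 1 = 3.938%
Lakeside Trust: e^0.034 − 1 = 3.458%
Vantage Financial: (1 + 0.041/4)^4 − 1 = 4.163%
The lowest effective annual rate is Lakeside Trust at 3.458%.

Lakeside Trust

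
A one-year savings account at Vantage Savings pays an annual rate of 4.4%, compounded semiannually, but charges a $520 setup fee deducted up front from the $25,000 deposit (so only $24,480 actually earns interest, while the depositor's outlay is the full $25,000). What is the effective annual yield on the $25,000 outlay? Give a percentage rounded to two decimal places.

2.28%

Value after one year: 24,480 × (1 + 0.044/2)^2 = 24,480 × 1.044484 = $25,568.97.
Effective yield on the $25,000 outlay: 25,568.97 / 25,000 − 1 = 0.022759 = 2.28%.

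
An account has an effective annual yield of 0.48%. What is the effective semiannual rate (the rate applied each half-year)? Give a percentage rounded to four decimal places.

0.2397%

The per-half-year rate i satisfies (1 + i)^2 = 1 + 0.0048.
i = 1.0048^(1/2) − 1 = 0.0023971 = 0.2397%.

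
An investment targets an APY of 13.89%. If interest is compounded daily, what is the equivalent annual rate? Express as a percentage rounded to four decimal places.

13.0086%

(1 + r/365)^365 − 1 = 0.1389, so 1 + r/365 = 1.1389^(1/365).
r/365 = 0.000356, so r = 0.130086 = 13.0086%.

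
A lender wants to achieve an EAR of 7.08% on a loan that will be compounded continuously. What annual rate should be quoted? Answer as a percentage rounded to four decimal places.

6.8406%

Continuous: nominal r satisfies e^r − 1 = 0.0708.
r = ln(1 + 0.0708) = ln(1.0708) = 0.068406 = 6.8406%.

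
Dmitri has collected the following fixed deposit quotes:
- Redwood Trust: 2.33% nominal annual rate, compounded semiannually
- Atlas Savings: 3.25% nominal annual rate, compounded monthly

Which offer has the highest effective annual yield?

Redwood Trust: (1 + 0.0233/2)^2 − 1 = 2.344%
Atlas Savings: (1 + 0.0325/12)^12 − 1 = 3.299%
The highest effective annual rate is Atlas Savings at 3.299%.

Atlas Savings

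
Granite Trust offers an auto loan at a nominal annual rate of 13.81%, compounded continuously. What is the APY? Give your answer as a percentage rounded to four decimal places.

14.8090%

With continuous compounding, EAR = e^0.1381 − 1.
e^0.1381 = 1.148090, so EAR = 0.148090 = 14.8090%.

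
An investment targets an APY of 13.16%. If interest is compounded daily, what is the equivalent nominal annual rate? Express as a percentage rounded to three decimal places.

12.365%

(1 + r/365)^365 − 1 = 0.1316, so 1 + r/365 = 1.1316^(1/365).
r/365 = 0.000339, so r = 0.123654 = 12.365%.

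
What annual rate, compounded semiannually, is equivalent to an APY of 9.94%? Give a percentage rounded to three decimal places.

9.705%

(1 + r/2)^2 − 1 = 0.0994, so 1 + r/2 = 1.0994^(1/2).
r/2 = 0.048523, so r = 0.097046 = 9.705%.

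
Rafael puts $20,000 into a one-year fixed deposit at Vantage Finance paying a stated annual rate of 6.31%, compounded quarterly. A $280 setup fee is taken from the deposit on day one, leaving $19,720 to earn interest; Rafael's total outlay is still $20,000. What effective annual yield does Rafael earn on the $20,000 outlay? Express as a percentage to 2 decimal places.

4.97%

Value after one year: 19,720 × (1 + 0.0631/4)^4 = 19,720 × 1.064609 = $20,994.09.
Effective yield on the $20,000 outlay: 20,994.09 / 20,000 − 1 = 0.049704 = 4.97%.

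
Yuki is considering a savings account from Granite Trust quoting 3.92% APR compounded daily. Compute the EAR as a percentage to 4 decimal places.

EAR = (1 + 0.0392/365)^365 − 1.
= (1 + 0.000107)^365 − 1 = 1.039976 − 1 = 3.9976%.

3.9976%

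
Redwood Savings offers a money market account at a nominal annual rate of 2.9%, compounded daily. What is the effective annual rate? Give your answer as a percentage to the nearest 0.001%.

2.942%

EAR = (1 + 0.029/365)^365 − 1.
= (1 + 0.000079)^365 − 1 = 1.029423 − 1 = 2.942%.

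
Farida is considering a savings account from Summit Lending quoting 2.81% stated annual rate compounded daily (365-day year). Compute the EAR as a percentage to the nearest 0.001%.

2.850%

EAR = (1 + 0.0281/365)^365 − 1.
= (1 + 0.000077)^365 − 1 = 1.028497 − 1 = 2.850%.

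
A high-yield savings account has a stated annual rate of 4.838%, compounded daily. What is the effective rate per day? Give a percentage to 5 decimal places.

0.01325%

With a nominal annual rate compounded daily, the periodic rate is the nominal rate divided by 365.
i = 0.04838 / 365 = 0.0001325 = 0.01325%.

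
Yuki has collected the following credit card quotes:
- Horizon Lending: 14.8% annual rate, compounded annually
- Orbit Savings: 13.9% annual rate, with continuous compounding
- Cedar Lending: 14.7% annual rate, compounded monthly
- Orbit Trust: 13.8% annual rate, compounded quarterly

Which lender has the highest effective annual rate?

Horizon Lending: compounded annually, EAR = 14.800%
Orbit Savings: e^0.139 − 1 = 14.912%
Cedar Lending: (1 + 0.147/12)^12 − 1 = 15.732%
Orbit Trust: (1 + 0.138/4)^4 − 1 = 14.531%
The highest effective annual rate is Cedar Lending at 15.732%.

Cedar Lending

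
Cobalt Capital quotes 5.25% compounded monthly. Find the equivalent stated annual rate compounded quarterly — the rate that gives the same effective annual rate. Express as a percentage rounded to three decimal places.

5.273%

EAR = (1 + 0.0525/12)^12 − 1 = 0.053782.
Solve (1 + r/4)^4 = 1.053782: r/4 = 1.053782^(1/4) − 1 = 0.013183, so r = 0.052730 = 5.273%.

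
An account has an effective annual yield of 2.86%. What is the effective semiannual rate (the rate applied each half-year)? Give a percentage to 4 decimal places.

The per-half-year rate i satisfies (1 + i)^2 = 1 + 0.0286.
i = 1.0286^(1/2) − 1 = 0.0141992 = 1.4199%.

1.4199%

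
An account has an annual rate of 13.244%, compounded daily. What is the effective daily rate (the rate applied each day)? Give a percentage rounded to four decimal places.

With a nominal annual rate compounded daily, the periodic rate is the nominal rate divided by 365.
i = 0.13244 / 365 = 0.0003628 = 0.0363%.

0.0363%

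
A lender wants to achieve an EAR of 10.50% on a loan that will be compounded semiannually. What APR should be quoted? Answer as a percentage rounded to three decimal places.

10.238%

(1 + r/2)^2 − 1 = 0.1050, so 1 + r/2 = 1.1050^(1/2).
r/2 = 0.051190, so r = 0.102380 = 10.238%.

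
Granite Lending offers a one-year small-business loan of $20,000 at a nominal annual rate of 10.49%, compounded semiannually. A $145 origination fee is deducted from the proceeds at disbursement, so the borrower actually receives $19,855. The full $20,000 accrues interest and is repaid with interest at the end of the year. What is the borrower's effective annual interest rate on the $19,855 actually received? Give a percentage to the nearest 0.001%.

11.574%

Amount owed after one year: 20,000 × (1 + 0.1049/2)^2 = 20,000 × 1.107651 = $22,153.02.
Effective rate on net proceeds: 22,153.02 / 19,855 − 1 = 0.115740 = 11.574%.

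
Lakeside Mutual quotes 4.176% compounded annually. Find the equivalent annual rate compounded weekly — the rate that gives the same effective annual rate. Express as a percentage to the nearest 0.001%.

Compounded annually, EAR = nominal = 0.041760.
Solve (1 + r/52)^52 = 1.041760: r/52 = 1.041760^(1/52) − 1 = 0.000787, so r = 0.040928 = 4.093%.

4.093%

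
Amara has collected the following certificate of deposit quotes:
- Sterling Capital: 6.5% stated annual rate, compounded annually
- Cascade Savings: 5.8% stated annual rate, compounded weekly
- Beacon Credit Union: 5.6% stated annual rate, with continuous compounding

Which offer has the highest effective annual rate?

Sterling Capital: compounded annually, EAR = 6.500%
Cascade Savings: (1 + 0.058/52)^52 − 1 = 5.968%
Beacon Credit Union: e^0.056 − 1 = 5.760%
The highest effective annual rate is Sterling Capital at 6.500%.

Sterling Capital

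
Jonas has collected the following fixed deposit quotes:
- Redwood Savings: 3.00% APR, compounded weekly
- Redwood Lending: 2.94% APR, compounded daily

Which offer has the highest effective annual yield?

Redwood Savings: (1 + 0.0300/52)^52 − 1 = 3.045%
Redwood Lending: (1 + 0.0294/365)^365 − 1 = 2.984%
The highest effective annual rate is Redwood Savings at 3.045%.

Redwood Savings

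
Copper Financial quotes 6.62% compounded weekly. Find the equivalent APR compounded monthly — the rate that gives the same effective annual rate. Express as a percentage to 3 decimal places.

EAR = (1 + 0.0662/52)^52 − 1 = 0.068395.
Solve (1 + r/12)^12 = 1.068395: r/12 = 1.068395^(1/12) − 1 = 0.005528, so r = 0.066341 = 6.634%.

6.634%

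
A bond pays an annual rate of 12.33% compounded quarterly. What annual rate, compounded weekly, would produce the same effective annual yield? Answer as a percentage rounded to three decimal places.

12.158%

EAR = (1 + 0.1233/4)^4 − 1 = 0.129119.
Solve (1 + r/52)^52 = 1.129119: r/52 = 1.129119^(1/52) − 1 = 0.002338, so r = 0.121580 = 12.158%.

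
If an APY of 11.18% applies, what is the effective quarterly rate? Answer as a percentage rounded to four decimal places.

The per-quarter rate i satisfies (1 + i)^4 = 1 + 0.1118.
i = 1.1118^(1/4) − 1 = 0.0268492 = 2.6849%.

2.6849%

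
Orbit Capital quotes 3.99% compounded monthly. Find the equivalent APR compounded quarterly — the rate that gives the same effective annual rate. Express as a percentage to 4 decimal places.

EAR = (1 + 0.0399/12)^12 − 1 = 0.040638.
Solve (1 + r/4)^4 = 1.040638: r/4 = 1.040638^(1/4) − 1 = 0.010008, so r = 0.040033 = 4.0033%.

4.0033%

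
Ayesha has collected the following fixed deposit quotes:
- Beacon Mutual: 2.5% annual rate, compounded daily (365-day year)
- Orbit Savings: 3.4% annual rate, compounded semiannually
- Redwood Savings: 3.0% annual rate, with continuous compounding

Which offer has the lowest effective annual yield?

Beacon Mutual: (1 + 0.025/365)^365 − 1 = 2.531%
Orbit Savings: (1 + 0.034/2)^2 − 1 = 3.429%
Redwood Savings: e^0.030 − 1 = 3.045%
The lowest effective annual rate is Beacon Mutual at 2.531%.

Beacon Mutual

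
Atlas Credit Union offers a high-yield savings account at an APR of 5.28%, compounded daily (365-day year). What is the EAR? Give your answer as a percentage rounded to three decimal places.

5.421%

EAR = (1 + 0.0528/365)^365 − 1.
= (1 + 0.000145)^365 − 1 = 1.054215 − 1 = 5.421%.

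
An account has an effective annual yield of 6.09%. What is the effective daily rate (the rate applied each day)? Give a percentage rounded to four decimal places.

The per-day rate i satisfies (1 + i)^365 = 1 + 0.0609.
i = 1.0609^(1/365) − 1 = 0.0001620 = 0.0162%.

0.0162%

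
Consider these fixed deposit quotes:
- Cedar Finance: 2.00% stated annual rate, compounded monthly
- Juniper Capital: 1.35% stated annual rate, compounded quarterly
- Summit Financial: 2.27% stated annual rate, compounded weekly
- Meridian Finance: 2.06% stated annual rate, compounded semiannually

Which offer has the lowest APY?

Cedar Finance: (1 + 0.0200/12)^12 − 1 = 2.018%
Juniper Capital: (1 + 0.0135/4)^4 − 1 = 1.357%
Summit Financial: (1 + 0.0227/52)^52 − 1 = 2.295%
Meridian Finance: (1 + 0.0206/2)^2 − 1 = 2.071%
The lowest effective annual rate is Juniper Capital at 1.357%.

Juniper Capital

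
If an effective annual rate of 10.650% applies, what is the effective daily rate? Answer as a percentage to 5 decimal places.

0.02773%

The per-day rate i satisfies (1 + i)^365 = 1 + 0.10650.
i = 1.10650^(1/365) − 1 = 0.0002773 = 0.02773%.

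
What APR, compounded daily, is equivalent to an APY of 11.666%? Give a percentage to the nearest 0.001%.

11.036%

(1 + r/365)^365 − 1 = 0.11666, so 1 + r/365 = 1.11666^(1/365).
r/365 = 0.000302, so r = 0.110359 = 11.036%.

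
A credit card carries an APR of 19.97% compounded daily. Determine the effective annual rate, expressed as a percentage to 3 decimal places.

22.097%

EAR = (1 + 0.1997/365)^365 − 1.
= (1 + 0.000547)^365 − 1 = 1.220970 − 1 = 22.097%.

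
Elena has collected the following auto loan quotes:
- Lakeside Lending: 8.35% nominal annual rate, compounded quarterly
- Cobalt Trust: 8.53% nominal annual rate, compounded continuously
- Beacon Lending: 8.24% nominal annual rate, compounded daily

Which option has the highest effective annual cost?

Lakeside Lending: (1 + 0.0835/4)^4 − 1 = 8.615%
Cobalt Trust: e^0.0853 − 1 = 8.904%
Beacon Lending: (1 + 0.0824/365)^365 − 1 = 8.588%
The highest effective annual rate is Cobalt Trust at 8.904%.

Cobalt Trust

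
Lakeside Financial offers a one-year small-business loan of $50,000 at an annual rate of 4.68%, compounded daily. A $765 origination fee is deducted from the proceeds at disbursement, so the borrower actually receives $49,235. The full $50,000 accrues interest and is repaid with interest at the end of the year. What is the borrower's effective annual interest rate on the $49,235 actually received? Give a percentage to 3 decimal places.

6.419%

Amount owed after one year: 50,000 × (1 + 0.0468/365)^365 = 50,000 × 1.047909 = $52,395.46.
Effective rate on net proceeds: 52,395.46 / 49,235 − 1 = 0.064191 = 6.419%.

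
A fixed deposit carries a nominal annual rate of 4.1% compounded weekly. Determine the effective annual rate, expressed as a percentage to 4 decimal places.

EAR = (1 + 0.041/52)^52 − 1.
= 1.041835 − 1 = 4.1835%.

4.1835%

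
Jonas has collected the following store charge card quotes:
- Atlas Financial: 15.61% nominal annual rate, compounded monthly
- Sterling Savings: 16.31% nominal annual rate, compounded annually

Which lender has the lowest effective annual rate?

Sterling Savings

Atlas Financial: (1 + 0.1561/12)^12 − 1 = 16.777%
Sterling Savings: compounded annually, EAR = 16.310%
The lowest effective annual rate is Sterling Savings at 16.310%.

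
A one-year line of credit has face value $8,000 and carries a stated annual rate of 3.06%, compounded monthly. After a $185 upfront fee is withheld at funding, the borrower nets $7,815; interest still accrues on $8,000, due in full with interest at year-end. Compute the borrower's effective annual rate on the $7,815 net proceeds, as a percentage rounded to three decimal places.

5.544%

Amount owed after one year: 8,000 × (1 + 0.0306/12)^12 = 8,000 × 1.031033 = $8,248.26.
Effective rate on net proceeds: 8,248.26 / 7,815 − 1 = 0.055440 = 5.544%.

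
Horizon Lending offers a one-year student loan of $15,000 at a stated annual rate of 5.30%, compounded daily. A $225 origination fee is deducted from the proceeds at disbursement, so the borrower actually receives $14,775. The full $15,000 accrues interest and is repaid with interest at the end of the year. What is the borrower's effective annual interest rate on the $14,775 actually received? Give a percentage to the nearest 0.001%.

7.048%

Amount owed after one year: 15,000 × (1 + 0.0530/365)^365 = 15,000 × 1.054426 = $15,816.38.
Effective rate on net proceeds: 15,816.38 / 14,775 − 1 = 0.070483 = 7.048%.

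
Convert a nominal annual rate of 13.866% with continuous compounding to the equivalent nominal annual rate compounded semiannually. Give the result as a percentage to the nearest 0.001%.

EAR under continuous compounding: e^0.13866 − 1 = 0.148733.
Solve (1 + r/2)^2 = 1.148733: r/2 = 1.148733^(1/2) − 1 = 0.071790, so r = 0.143580 = 14.358%.

14.358%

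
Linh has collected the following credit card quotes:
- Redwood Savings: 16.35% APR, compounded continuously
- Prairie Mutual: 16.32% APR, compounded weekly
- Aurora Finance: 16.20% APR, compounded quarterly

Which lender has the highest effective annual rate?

Redwood Savings: e^0.1635 − 1 = 17.763%
Prairie Mutual: (1 + 0.1632/52)^52 − 1 = 17.697%
Aurora Finance: (1 + 0.1620/4)^4 − 1 = 17.211%
The highest effective annual rate is Redwood Savings at 17.763%.

Redwood Savings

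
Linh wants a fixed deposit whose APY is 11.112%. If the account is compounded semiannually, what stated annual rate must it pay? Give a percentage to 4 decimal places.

(1 + r/2)^2 − 1 = 0.11112, so 1 + r/2 = 1.11112^(1/2).
r/2 = 0.054097, so r = 0.108194 = 10.8194%.

10.8194%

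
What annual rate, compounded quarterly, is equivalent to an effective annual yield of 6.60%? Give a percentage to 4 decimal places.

6.4427%

(1 + r/4)^4 − 1 = 0.0660, so 1 + r/4 = 1.0660^(1/4).
r/4 = 0.016107, so r = 0.064427 = 6.4427%.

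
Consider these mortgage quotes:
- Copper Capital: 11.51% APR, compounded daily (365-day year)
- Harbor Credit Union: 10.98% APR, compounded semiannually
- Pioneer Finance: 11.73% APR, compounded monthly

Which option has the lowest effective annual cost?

Copper Capital: (1 + 0.1151/365)^365 − 1 = 12.197%
Harbor Credit Union: (1 + 0.1098/2)^2 − 1 = 11.281%
Pioneer Finance: (1 + 0.1173/12)^12 − 1 = 12.382%
The lowest effective annual rate is Harbor Credit Union at 11.281%.

Harbor Credit Union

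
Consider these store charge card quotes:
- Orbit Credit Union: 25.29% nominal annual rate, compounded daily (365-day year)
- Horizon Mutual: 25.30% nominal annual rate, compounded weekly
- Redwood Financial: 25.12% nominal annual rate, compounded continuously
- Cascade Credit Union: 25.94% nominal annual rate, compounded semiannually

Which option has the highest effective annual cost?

Orbit Credit Union: (1 + 0.2529/365)^365 − 1 = 28.764%
Horizon Mutual: (1 + 0.2530/52)^52 − 1 = 28.709%
Redwood Financial: e^0.2512 − 1 = 28.557%
Cascade Credit Union: (1 + 0.2594/2)^2 − 1 = 27.622%
The highest effective annual rate is Orbit Credit Union at 28.764%.

Orbit Credit Union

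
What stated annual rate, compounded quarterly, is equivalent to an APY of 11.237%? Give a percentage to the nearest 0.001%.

10.792%

(1 + r/4)^4 − 1 = 0.11237, so 1 + r/4 = 1.11237^(1/4).
r/4 = 0.026981, so r = 0.107923 = 10.792%.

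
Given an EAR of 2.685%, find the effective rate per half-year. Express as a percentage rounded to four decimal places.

The per-half-year rate i satisfies (1 + i)^2 = 1 + 0.02685.
i = 1.02685^(1/2) − 1 = 0.0133361 = 1.3336%.

1.3336%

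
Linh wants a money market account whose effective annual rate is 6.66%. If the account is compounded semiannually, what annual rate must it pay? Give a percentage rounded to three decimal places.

6.553%

(1 + r/2)^2 − 1 = 0.0666, so 1 + r/2 = 1.0666^(1/2).
r/2 = 0.032763, so r = 0.065527 = 6.553%.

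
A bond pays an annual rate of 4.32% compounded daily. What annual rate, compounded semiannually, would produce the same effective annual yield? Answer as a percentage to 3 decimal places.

4.367%

EAR = (1 + 0.0432/365)^365 − 1 = 0.044144.
Solve (1 + r/2)^2 = 1.044144: r/2 = 1.044144^(1/2) − 1 = 0.021834, so r = 0.043667 = 4.367%.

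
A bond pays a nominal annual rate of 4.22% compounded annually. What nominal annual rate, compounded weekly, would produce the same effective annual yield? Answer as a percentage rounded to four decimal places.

4.1350%

Compounded annually, EAR = nominal = 0.042200.
Solve (1 + r/52)^52 = 1.042200: r/52 = 1.042200^(1/52) − 1 = 0.000795, so r = 0.041350 = 4.1350%.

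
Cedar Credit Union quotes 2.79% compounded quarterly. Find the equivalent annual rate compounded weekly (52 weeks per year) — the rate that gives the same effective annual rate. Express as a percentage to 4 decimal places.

EAR = (1 + 0.0279/4)^4 − 1 = 0.028193.
Solve (1 + r/52)^52 = 1.028193: r/52 = 1.028193^(1/52) − 1 = 0.000535, so r = 0.027811 = 2.7811%.

2.7811%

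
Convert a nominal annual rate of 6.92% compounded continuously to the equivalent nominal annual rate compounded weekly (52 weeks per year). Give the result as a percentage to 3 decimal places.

6.925%

EAR under continuous compounding: e^0.0692 − 1 = 0.071651.
Solve (1 + r/52)^52 = 1.071651: r/52 = 1.071651^(1/52) − 1 = 0.001332, so r = 0.069246 = 6.925%.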